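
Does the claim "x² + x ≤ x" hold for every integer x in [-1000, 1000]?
The claim fails at x = 1:
x = 1: LHS = 1² + 1 = 2; 2 ≤ 1 — FAILS

Because a single integer refutes it, the statement is false.

Answer: False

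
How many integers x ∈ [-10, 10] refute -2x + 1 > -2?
Counterexamples in [-10, 10]: {2, 3, 4, 5, 6, 7, 8, 9, 10}.

Counting them gives 9 values.

Answer: 9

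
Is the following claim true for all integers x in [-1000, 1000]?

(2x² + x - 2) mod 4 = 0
The claim fails at x = 0:
x = 0: LHS = (2·0² + 0 - 2) mod 4 = (-2) mod 4 = 2; 2 = 0 — FAILS

Because a single integer refutes it, the statement is false.

Answer: False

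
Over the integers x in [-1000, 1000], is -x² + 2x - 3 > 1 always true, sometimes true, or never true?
Over all integers in [-1000, 1000], LHS − RHS is largest at x = 1, where it equals -3:
x = 1: LHS = -1² + 2·1 - 3 = -2; -2 > 1 — FAILS
At the ends of the range:
x = -1000: LHS = -(-1000)² + 2·(-1000) - 3 = -1002003; -1002003 > 1 — FAILS
x = 1000: LHS = -1000² + 2·1000 - 3 = -998003; -998003 > 1 — FAILS
Hence LHS − RHS is never positive, i.e. LHS ≤ RHS throughout, so the claimed relation (>) fails for every integer in [-1000, 1000].

No integer in the range satisfies it.

Answer: Never true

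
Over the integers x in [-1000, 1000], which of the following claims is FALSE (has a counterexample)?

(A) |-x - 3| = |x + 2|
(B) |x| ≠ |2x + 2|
(A) x = 0: LHS = |-0 - 3| = |-3| = 3, RHS = |0 + 2| = |2| = 2; 3 = 2 — FAILS
(B) x = -2: LHS = |-2| = 2, RHS = |2·(-2) + 2| = |-2| = 2; 2 ≠ 2 — FAILS

Answer: Both A and B are false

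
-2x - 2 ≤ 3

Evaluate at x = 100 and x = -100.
x = 100: LHS = -2·100 - 2 = -202; -202 ≤ 3 — holds
x = -100: LHS = -2·(-100) - 2 = 198; 198 ≤ 3 — FAILS

Answer: Partially: holds for x = 100, fails for x = -100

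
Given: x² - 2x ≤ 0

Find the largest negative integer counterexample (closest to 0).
Testing negative integers from -1 downward:
x = -1: LHS = (-1)² - 2·(-1) = 3; 3 ≤ 0 — FAILS  ← closest negative counterexample to 0

Answer: x = -1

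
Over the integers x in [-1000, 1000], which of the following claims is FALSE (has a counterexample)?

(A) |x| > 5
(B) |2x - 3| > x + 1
(A) x = 0: LHS = |0| = 0; 0 > 5 — FAILS
(B) x = 1: LHS = |2·1 - 3| = |-1| = 1, RHS = 1 + 1 = 2; 1 > 2 — FAILS

Answer: Both A and B are false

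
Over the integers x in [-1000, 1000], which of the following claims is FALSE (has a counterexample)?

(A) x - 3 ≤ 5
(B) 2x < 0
(A) x = 9: LHS = 9 - 3 = 6; 6 ≤ 5 — FAILS
(B) x = 0: LHS = 2·0 = 0; 0 < 0 — FAILS

Answer: Both A and B are false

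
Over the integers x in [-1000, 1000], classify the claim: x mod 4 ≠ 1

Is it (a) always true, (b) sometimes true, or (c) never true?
Holds at x = 0: LHS = 0 mod 4 = 0; 0 ≠ 1 — holds
Fails at x = 1: LHS = 1 mod 4 = 1; 1 ≠ 1 — FAILS
It is satisfied by some integers in the range but not all.

Answer: Sometimes true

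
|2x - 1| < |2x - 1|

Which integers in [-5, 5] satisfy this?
Over all integers in [-5, 5], LHS − RHS is smallest at x = 0, where it equals 0:
x = 0: LHS = |2·0 - 1| = |-1| = 1, RHS = |2·0 - 1| = |-1| = 1; 1 < 1 — FAILS
At the ends of the range:
x = -5: LHS = |2·(-5) - 1| = |-11| = 11, RHS = |2·(-5) - 1| = |-11| = 11; 11 < 11 — FAILS
x = 5: LHS = |2·5 - 1| = |9| = 9, RHS = |2·5 - 1| = |9| = 9; 9 < 9 — FAILS
Hence LHS − RHS is never negative, i.e. LHS ≥ RHS throughout, so the claimed relation (<) fails for every integer in [-5, 5].

Answer: None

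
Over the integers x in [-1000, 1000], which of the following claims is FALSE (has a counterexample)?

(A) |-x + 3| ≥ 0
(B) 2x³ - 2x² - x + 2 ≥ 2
(A) An absolute value is never negative, so the left side is ≥ 0 for every x, while the right side is 0. Tightest case in [-1000, 1000] is x = 3:
x = 3: LHS = |-3 + 3| = |0| = 0; 0 ≥ 0 — holds
Hence LHS − RHS is never negative, i.e. LHS ≥ RHS throughout, so the relation holds for every integer in [-1000, 1000].

(B) x = 1: LHS = 2·1³ - 2·1² - 1 + 2 = 1; 1 ≥ 2 — FAILS

Only (B) has a counterexample.

Answer: B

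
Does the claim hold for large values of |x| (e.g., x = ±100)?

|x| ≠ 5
x = 100: LHS = |100| = 100; 100 ≠ 5 — holds
x = -100: LHS = |-100| = 100; 100 ≠ 5 — holds

Answer: Yes, holds for both x = 100 and x = -100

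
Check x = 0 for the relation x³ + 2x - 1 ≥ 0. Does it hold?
x = 0: LHS = 0³ + 2·0 - 1 = -1; -1 ≥ 0 — FAILS

The relation fails at x = 0, so x = 0 is a counterexample.

Answer: No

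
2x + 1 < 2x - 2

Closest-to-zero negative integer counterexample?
Testing negative integers from -1 downward:
x = -1: LHS = 2·(-1) + 1 = -1, RHS = 2·(-1) - 2 = -4; -1 < -4 — FAILS  ← closest negative counterexample to 0

Answer: x = -1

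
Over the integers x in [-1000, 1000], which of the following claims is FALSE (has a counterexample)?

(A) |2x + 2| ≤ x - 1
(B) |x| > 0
(A) x = 0: LHS = |2·0 + 2| = |2| = 2, RHS = 0 - 1 = -1; 2 ≤ -1 — FAILS
(B) x = 0: LHS = |0| = 0; 0 > 0 — FAILS

Answer: Both A and B are false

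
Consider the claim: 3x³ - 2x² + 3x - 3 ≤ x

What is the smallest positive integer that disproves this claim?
Testing positive integers:
x = 1: LHS = 3·1³ - 2·1² + 3·1 - 3 = 1; 1 ≤ 1 — holds
x = 2: LHS = 3·2³ - 2·2² + 3·2 - 3 = 19; 19 ≤ 2 — FAILS  ← smallest positive counterexample

Answer: x = 2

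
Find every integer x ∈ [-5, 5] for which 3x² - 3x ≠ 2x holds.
Holds for: {-5, -4, -3, -2, -1, 1, 2, 3, 4, 5}
Fails for: {0}

Answer: {-5, -4, -3, -2, -1, 1, 2, 3, 4, 5}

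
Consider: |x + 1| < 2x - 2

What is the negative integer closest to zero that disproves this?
Testing negative integers from -1 downward:
x = -1: LHS = |(-1) + 1| = |0| = 0, RHS = 2·(-1) - 2 = -4; 0 < -4 — FAILS  ← closest negative counterexample to 0

Answer: x = -1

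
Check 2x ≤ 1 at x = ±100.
x = 100: LHS = 2·100 = 200; 200 ≤ 1 — FAILS
x = -100: LHS = 2·(-100) = -200; -200 ≤ 1 — holds

Answer: Partially: fails for x = 100, holds for x = -100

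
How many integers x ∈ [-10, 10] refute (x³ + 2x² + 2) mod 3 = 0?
Counterexamples in [-10, 10]: {-9, -8, -6, -5, -3, -2, 0, 1, 3, 4, 6, 7, 9, 10}.

Counting them gives 14 values.

Answer: 14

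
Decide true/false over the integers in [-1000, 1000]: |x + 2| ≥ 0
An absolute value is never negative, so the left side is ≥ 0 for every x, while the right side is 0. Tightest case in [-1000, 1000] is x = -2:
x = -2: LHS = |(-2) + 2| = |0| = 0; 0 ≥ 0 — holds
Hence LHS − RHS is never negative, i.e. LHS ≥ RHS throughout, so the relation holds for every integer in [-1000, 1000].

No counterexample exists.

Answer: True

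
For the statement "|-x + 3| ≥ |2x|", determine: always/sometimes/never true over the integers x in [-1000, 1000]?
Holds at x = 0: LHS = |-0 + 3| = |3| = 3, RHS = |2·0| = |0| = 0; 3 ≥ 0 — holds
Fails at x = 2: LHS = |-2 + 3| = |1| = 1, RHS = |2·2| = |4| = 4; 1 ≥ 4 — FAILS
It is satisfied by some integers in the range but not all.

Answer: Sometimes true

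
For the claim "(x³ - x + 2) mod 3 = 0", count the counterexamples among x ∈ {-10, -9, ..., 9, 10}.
Counterexamples in [-10, 10]: {-10, -9, -8, -7, -6, -5, -4, -3, -2, -1, 0, 1, 2, 3, 4, 5, 6, 7, 8, 9, 10}.

Counting them gives 21 values.

Answer: 21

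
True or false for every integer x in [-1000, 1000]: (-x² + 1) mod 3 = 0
The claim fails at x = 0:
x = 0: LHS = (-0² + 1) mod 3 = 1 mod 3 = 1; 1 = 0 — FAILS

Because a single integer refutes it, the statement is false.

Answer: False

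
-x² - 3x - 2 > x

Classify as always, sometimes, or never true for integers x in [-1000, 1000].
Holds at x = -1: LHS = -(-1)² - 3·(-1) - 2 = 0; 0 > -1 — holds
Fails at x = 0: LHS = -0² - 3·0 - 2 = -2; -2 > 0 — FAILS
It is satisfied by some integers in the range but not all.

Answer: Sometimes true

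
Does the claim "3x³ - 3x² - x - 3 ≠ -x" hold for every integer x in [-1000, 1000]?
Track d = LHS − RHS over the integers in [-1000, 1000]. Equality would need d = 0, but d changes sign only between consecutive integers, jumping over 0:
x = 1: LHS = 3·1³ - 3·1² - 1 - 3 = -4; -4 ≠ -1 — holds  (d = -3)
x = 2: LHS = 3·2³ - 3·2² - 2 - 3 = 7; 7 ≠ -2 — holds  (d = 9)
Away from these crossings d keeps a constant sign, and checking every integer in [-1000, 1000] confirms d ≠ 0 throughout. Hence the two sides are never equal, so the relation holds for every integer in [-1000, 1000].

No counterexample exists.

Answer: True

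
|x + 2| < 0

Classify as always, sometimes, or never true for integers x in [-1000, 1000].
An absolute value is never negative, so the left side is ≥ 0 for every x, while the right side is 0. Tightest case in [-1000, 1000] is x = -2:
x = -2: LHS = |(-2) + 2| = |0| = 0; 0 < 0 — FAILS
Hence LHS − RHS is never negative, i.e. LHS ≥ RHS throughout, so the claimed relation (<) fails for every integer in [-1000, 1000].

No integer in the range satisfies it.

Answer: Never true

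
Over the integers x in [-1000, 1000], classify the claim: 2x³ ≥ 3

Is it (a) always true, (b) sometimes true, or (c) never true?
Holds at x = 2: LHS = 2·2³ = 16; 16 ≥ 3 — holds
Fails at x = 0: LHS = 2·0³ = 0; 0 ≥ 3 — FAILS
It is satisfied by some integers in the range but not all.

Answer: Sometimes true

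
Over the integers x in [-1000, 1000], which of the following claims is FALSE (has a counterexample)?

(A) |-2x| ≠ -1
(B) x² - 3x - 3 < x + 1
(A) An absolute value is never negative, so the left side is ≥ 0 for every x, while the right side is -1. Tightest case in [-1000, 1000] is x = 0:
x = 0: LHS = |-2·0| = |0| = 0; 0 ≠ -1 — holds
Hence LHS − RHS is never 0, i.e. the two sides are never equal, so the relation holds for every integer in [-1000, 1000].

(B) x = -1: LHS = (-1)² - 3·(-1) - 3 = 1, RHS = (-1) + 1 = 0; 1 < 0 — FAILS

Only (B) has a counterexample.

Answer: B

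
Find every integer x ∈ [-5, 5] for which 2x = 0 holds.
Holds for: {0}
Fails for: {-5, -4, -3, -2, -1, 1, 2, 3, 4, 5}

Answer: {0}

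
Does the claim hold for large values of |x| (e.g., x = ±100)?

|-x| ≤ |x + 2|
x = 100: LHS = |-100| = 100, RHS = |100 + 2| = |102| = 102; 100 ≤ 102 — holds
x = -100: LHS = |-(-100)| = |100| = 100, RHS = |(-100) + 2| = |-98| = 98; 100 ≤ 98 — FAILS

Answer: Partially: holds for x = 100, fails for x = -100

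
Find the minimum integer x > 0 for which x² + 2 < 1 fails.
Testing positive integers:
x = 1: LHS = 1² + 2 = 3; 3 < 1 — FAILS  ← smallest positive counterexample

Answer: x = 1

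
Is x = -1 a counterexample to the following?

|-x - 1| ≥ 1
Substitute x = -1 into the relation:
x = -1: LHS = |-(-1) - 1| = |0| = 0; 0 ≥ 1 — FAILS

Since the claim fails at x = -1, this value is a counterexample.

Answer: Yes, x = -1 is a counterexample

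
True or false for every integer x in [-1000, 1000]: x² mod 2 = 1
The claim fails at x = 0:
x = 0: LHS = (0²) mod 2 = 0 mod 2 = 0; 0 = 1 — FAILS

Because a single integer refutes it, the statement is false.

Answer: False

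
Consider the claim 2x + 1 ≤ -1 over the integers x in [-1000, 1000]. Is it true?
The claim fails at x = 0:
x = 0: LHS = 2·0 + 1 = 1; 1 ≤ -1 — FAILS

Because a single integer refutes it, the statement is false.

Answer: False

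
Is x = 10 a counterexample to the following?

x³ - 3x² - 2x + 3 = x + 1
Substitute x = 10 into the relation:
x = 10: LHS = 10³ - 3·10² - 2·10 + 3 = 683, RHS = 10 + 1 = 11; 683 = 11 — FAILS

Since the claim fails at x = 10, this value is a counterexample.

Answer: Yes, x = 10 is a counterexample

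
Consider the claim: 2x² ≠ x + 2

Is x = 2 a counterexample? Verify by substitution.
Substitute x = 2 into the relation:
x = 2: LHS = 2·2² = 8, RHS = 2 + 2 = 4; 8 ≠ 4 — holds

The relation holds at x = 2, so it is not a counterexample.

Answer: No, x = 2 is not a counterexample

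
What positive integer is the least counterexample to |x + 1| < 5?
Testing positive integers:
x = 1: LHS = |1 + 1| = |2| = 2; 2 < 5 — holds
x = 2: LHS = |2 + 1| = |3| = 3; 3 < 5 — holds
x = 3: LHS = |3 + 1| = |4| = 4; 4 < 5 — holds
x = 4: LHS = |4 + 1| = |5| = 5; 5 < 5 — FAILS  ← smallest positive counterexample

Answer: x = 4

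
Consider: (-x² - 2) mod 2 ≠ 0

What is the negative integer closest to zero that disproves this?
Testing negative integers from -1 downward:
x = -1: LHS = (-(-1)² - 2) mod 2 = (-3) mod 2 = 1; 1 ≠ 0 — holds
x = -2: LHS = (-(-2)² - 2) mod 2 = (-6) mod 2 = 0; 0 ≠ 0 — FAILS  ← closest negative counterexample to 0

Answer: x = -2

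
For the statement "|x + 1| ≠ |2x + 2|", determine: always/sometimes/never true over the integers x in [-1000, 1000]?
Holds at x = 0: LHS = |0 + 1| = |1| = 1, RHS = |2·0 + 2| = |2| = 2; 1 ≠ 2 — holds
Fails at x = -1: LHS = |(-1) + 1| = |0| = 0, RHS = |2·(-1) + 2| = |0| = 0; 0 ≠ 0 — FAILS
It is satisfied by some integers in the range but not all.

Answer: Sometimes true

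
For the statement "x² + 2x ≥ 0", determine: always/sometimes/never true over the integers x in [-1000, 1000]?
Holds at x = 0: LHS = 0² + 2·0 = 0; 0 ≥ 0 — holds
Fails at x = -1: LHS = (-1)² + 2·(-1) = -1; -1 ≥ 0 — FAILS
It is satisfied by some integers in the range but not all.

Answer: Sometimes true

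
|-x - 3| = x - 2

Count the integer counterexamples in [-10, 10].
Counterexamples in [-10, 10]: {-10, -9, -8, -7, -6, -5, -4, -3, -2, -1, 0, 1, 2, 3, 4, 5, 6, 7, 8, 9, 10}.

Counting them gives 21 values.

Answer: 21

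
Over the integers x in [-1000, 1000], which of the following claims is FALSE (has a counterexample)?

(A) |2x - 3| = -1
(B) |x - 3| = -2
(A) x = 0: LHS = |2·0 - 3| = |-3| = 3; 3 = -1 — FAILS
(B) x = 0: LHS = |0 - 3| = |-3| = 3; 3 = -2 — FAILS

Answer: Both A and B are false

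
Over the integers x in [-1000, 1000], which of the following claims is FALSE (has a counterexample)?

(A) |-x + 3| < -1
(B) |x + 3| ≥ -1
(A) x = 0: LHS = |-0 + 3| = |3| = 3; 3 < -1 — FAILS

(B) An absolute value is never negative, so the left side is ≥ 0 for every x, while the right side is -1. Tightest case in [-1000, 1000] is x = -3:
x = -3: LHS = |(-3) + 3| = |0| = 0; 0 ≥ -1 — holds
Hence LHS − RHS is never negative, i.e. LHS ≥ RHS throughout, so the relation holds for every integer in [-1000, 1000].

Only (A) has a counterexample.

Answer: A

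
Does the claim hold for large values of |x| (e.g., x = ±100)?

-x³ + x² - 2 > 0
x = 100: LHS = -100³ + 100² - 2 = -990002; -990002 > 0 — FAILS
x = -100: LHS = -(-100)³ + (-100)² - 2 = 1009998; 1009998 > 0 — holds

Answer: Partially: fails for x = 100, holds for x = -100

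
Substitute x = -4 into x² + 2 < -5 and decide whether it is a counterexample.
Substitute x = -4 into the relation:
x = -4: LHS = (-4)² + 2 = 18; 18 < -5 — FAILS

Since the claim fails at x = -4, this value is a counterexample.

Answer: Yes, x = -4 is a counterexample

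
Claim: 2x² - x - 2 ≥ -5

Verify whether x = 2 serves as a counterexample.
Substitute x = 2 into the relation:
x = 2: LHS = 2·2² - 2 - 2 = 4; 4 ≥ -5 — holds

The relation holds at x = 2, so it is not a counterexample.

Answer: No, x = 2 is not a counterexample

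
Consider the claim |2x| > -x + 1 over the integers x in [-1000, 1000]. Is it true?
The claim fails at x = 0:
x = 0: LHS = |2·0| = |0| = 0, RHS = -0 + 1 = 1; 0 > 1 — FAILS

Because a single integer refutes it, the statement is false.

Answer: False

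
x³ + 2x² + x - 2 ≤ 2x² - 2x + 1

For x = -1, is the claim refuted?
Substitute x = -1 into the relation:
x = -1: LHS = (-1)³ + 2·(-1)² + (-1) - 2 = -2, RHS = 2·(-1)² - 2·(-1) + 1 = 5; -2 ≤ 5 — holds

The claim holds here, so x = -1 is not a counterexample. (A counterexample exists elsewhere, e.g. x = 1.)

Answer: No, x = -1 is not a counterexample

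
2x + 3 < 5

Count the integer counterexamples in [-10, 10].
Counterexamples in [-10, 10]: {1, 2, 3, 4, 5, 6, 7, 8, 9, 10}.

Counting them gives 10 values.

Answer: 10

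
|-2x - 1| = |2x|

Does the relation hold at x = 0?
x = 0: LHS = |-2·0 - 1| = |-1| = 1, RHS = |2·0| = |0| = 0; 1 = 0 — FAILS

The relation fails at x = 0, so x = 0 is a counterexample.

Answer: No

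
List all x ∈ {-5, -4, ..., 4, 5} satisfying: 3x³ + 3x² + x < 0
Holds for: {-5, -4, -3, -2, -1}
Fails for: {0, 1, 2, 3, 4, 5}

Answer: {-5, -4, -3, -2, -1}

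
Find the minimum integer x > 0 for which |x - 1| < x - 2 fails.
Testing positive integers:
x = 1: LHS = |1 - 1| = |0| = 0, RHS = 1 - 2 = -1; 0 < -1 — FAILS  ← smallest positive counterexample

Answer: x = 1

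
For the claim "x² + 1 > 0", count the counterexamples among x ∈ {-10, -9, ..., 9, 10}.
Over all integers in [-10, 10], LHS − RHS is smallest at x = 0, where it equals 1:
x = 0: LHS = 0² + 1 = 1; 1 > 0 — holds
At the ends of the range:
x = -10: LHS = (-10)² + 1 = 101; 101 > 0 — holds
x = 10: LHS = 10² + 1 = 101; 101 > 0 — holds
Hence LHS − RHS is never zero or negative, i.e. LHS > RHS throughout, so the relation holds for every integer in [-10, 10].

No counterexample appears in that range.

Answer: 0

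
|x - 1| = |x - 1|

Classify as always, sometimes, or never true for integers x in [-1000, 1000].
LHS − RHS = 0 at every integer in [-1000, 1000]; the two sides always agree. For instance:
x = -1000: LHS = |(-1000) - 1| = |-1001| = 1001, RHS = |(-1000) - 1| = |-1001| = 1001; 1001 = 1001 — holds
x = 0: LHS = |0 - 1| = |-1| = 1, RHS = |0 - 1| = |-1| = 1; 1 = 1 — holds
x = 1000: LHS = |1000 - 1| = |999| = 999, RHS = |1000 - 1| = |999| = 999; 999 = 999 — holds
The sides are never unequal, so the relation holds for every integer in [-1000, 1000].

No counterexample exists.

Answer: Always true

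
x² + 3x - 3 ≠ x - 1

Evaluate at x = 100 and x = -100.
x = 100: LHS = 100² + 3·100 - 3 = 10297, RHS = 100 - 1 = 99; 10297 ≠ 99 — holds
x = -100: LHS = (-100)² + 3·(-100) - 3 = 9697, RHS = (-100) - 1 = -101; 9697 ≠ -101 — holds

Answer: Yes, holds for both x = 100 and x = -100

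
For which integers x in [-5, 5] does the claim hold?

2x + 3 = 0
Track d = LHS − RHS over the integers in [-5, 5]. Equality would need d = 0, but d changes sign only between consecutive integers, jumping over 0:
x = -2: LHS = 2·(-2) + 3 = -1; -1 = 0 — FAILS  (d = -1)
x = -1: LHS = 2·(-1) + 3 = 1; 1 = 0 — FAILS  (d = 1)
Away from these crossings d keeps a constant sign, and checking every integer in [-5, 5] confirms d ≠ 0 throughout. Hence the two sides are never equal, so the claimed relation (=) fails for every integer in [-5, 5].

Answer: None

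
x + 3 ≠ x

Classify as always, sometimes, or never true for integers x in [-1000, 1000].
Over all integers in [-1000, 1000], LHS − RHS is always positive; it is smallest at x = 0, where it equals 3:
x = 0: LHS = 0 + 3 = 3; 3 ≠ 0 — holds
At the ends of the range:
x = -1000: LHS = (-1000) + 3 = -997; -997 ≠ -1000 — holds
x = 1000: LHS = 1000 + 3 = 1003; 1003 ≠ 1000 — holds
Hence LHS − RHS is never 0, i.e. the two sides are never equal, so the relation holds for every integer in [-1000, 1000].

No counterexample exists.

Answer: Always true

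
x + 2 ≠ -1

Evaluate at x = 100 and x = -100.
x = 100: LHS = 100 + 2 = 102; 102 ≠ -1 — holds
x = -100: LHS = (-100) + 2 = -98; -98 ≠ -1 — holds

Answer: Yes, holds for both x = 100 and x = -100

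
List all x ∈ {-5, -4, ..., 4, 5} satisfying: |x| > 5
Over all integers in [-5, 5], LHS − RHS is largest at x = 5, where it equals 0:
x = 5: LHS = |5| = 5; 5 > 5 — FAILS
At the ends of the range:
x = -5: LHS = |-5| = 5; 5 > 5 — FAILS
Hence LHS − RHS is never positive, i.e. LHS ≤ RHS throughout, so the claimed relation (>) fails for every integer in [-5, 5].

Answer: None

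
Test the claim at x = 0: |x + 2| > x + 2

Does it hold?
x = 0: LHS = |0 + 2| = |2| = 2, RHS = 0 + 2 = 2; 2 > 2 — FAILS

The relation fails at x = 0, so x = 0 is a counterexample.

Answer: No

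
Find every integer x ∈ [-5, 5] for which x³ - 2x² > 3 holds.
Holds for: {3, 4, 5}
Fails for: {-5, -4, -3, -2, -1, 0, 1, 2}

Answer: {3, 4, 5}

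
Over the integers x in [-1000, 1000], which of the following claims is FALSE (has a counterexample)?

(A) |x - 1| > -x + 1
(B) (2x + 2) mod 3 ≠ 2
(A) x = 0: LHS = |0 - 1| = |-1| = 1, RHS = -0 + 1 = 1; 1 > 1 — FAILS
(B) x = 0: LHS = (2·0 + 2) mod 3 = 2 mod 3 = 2; 2 ≠ 2 — FAILS

Answer: Both A and B are false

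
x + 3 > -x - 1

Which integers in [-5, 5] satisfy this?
Holds for: {-1, 0, 1, 2, 3, 4, 5}
Fails for: {-5, -4, -3, -2}

Answer: {-1, 0, 1, 2, 3, 4, 5}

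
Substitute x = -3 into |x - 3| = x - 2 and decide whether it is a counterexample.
Substitute x = -3 into the relation:
x = -3: LHS = |(-3) - 3| = |-6| = 6, RHS = (-3) - 2 = -5; 6 = -5 — FAILS

Since the claim fails at x = -3, this value is a counterexample.

Answer: Yes, x = -3 is a counterexample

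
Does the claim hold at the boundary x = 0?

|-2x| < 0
x = 0: LHS = |-2·0| = |0| = 0; 0 < 0 — FAILS

The relation fails at x = 0, so x = 0 is a counterexample.

Answer: No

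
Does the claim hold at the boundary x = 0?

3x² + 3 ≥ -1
x = 0: LHS = 3·0² + 3 = 3; 3 ≥ -1 — holds

The relation is satisfied at x = 0.

Answer: Yes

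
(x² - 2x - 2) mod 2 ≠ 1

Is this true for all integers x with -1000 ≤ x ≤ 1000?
The claim fails at x = 1:
x = 1: LHS = (1² - 2·1 - 2) mod 2 = (-3) mod 2 = 1; 1 ≠ 1 — FAILS

Because a single integer refutes it, the statement is false.

Answer: False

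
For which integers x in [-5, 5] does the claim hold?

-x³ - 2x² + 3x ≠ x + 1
Track d = LHS − RHS over the integers in [-5, 5]. Equality would need d = 0, but d changes sign only between consecutive integers, jumping over 0:
x = -3: LHS = -(-3)³ - 2·(-3)² + 3·(-3) = 0, RHS = (-3) + 1 = -2; 0 ≠ -2 — holds  (d = 2)
x = -2: LHS = -(-2)³ - 2·(-2)² + 3·(-2) = -6, RHS = (-2) + 1 = -1; -6 ≠ -1 — holds  (d = -5)
Away from these crossings d keeps a constant sign, and checking every integer in [-5, 5] confirms d ≠ 0 throughout. Hence the two sides are never equal, so the relation holds for every integer in [-5, 5].

Answer: All integers in [-5, 5]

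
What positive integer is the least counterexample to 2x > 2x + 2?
Testing positive integers:
x = 1: LHS = 2·1 = 2, RHS = 2·1 + 2 = 4; 2 > 4 — FAILS  ← smallest positive counterexample

Answer: x = 1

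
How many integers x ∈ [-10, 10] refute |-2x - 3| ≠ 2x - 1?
Over all integers in [-10, 10], LHS − RHS is always positive; it is smallest at x = 0, where it equals 4:
x = 0: LHS = |-2·0 - 3| = |-3| = 3, RHS = 2·0 - 1 = -1; 3 ≠ -1 — holds
At the ends of the range:
x = -10: LHS = |-2·(-10) - 3| = |17| = 17, RHS = 2·(-10) - 1 = -21; 17 ≠ -21 — holds
x = 10: LHS = |-2·10 - 3| = |-23| = 23, RHS = 2·10 - 1 = 19; 23 ≠ 19 — holds
Hence LHS − RHS is never 0, i.e. the two sides are never equal, so the relation holds for every integer in [-10, 10].

No counterexample appears in that range.

Answer: 0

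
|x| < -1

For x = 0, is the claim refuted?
Substitute x = 0 into the relation:
x = 0: LHS = |0| = 0; 0 < -1 — FAILS

Since the claim fails at x = 0, this value is a counterexample.

Answer: Yes, x = 0 is a counterexample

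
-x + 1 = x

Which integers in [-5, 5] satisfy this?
Track d = LHS − RHS over the integers in [-5, 5]. Equality would need d = 0, but d changes sign only between consecutive integers, jumping over 0:
x = 0: LHS = -0 + 1 = 1; 1 = 0 — FAILS  (d = 1)
x = 1: LHS = -1 + 1 = 0; 0 = 1 — FAILS  (d = -1)
Away from these crossings d keeps a constant sign, and checking every integer in [-5, 5] confirms d ≠ 0 throughout. Hence the two sides are never equal, so the claimed relation (=) fails for every integer in [-5, 5].

Answer: None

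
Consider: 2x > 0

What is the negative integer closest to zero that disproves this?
Testing negative integers from -1 downward:
x = -1: LHS = 2·(-1) = -2; -2 > 0 — FAILS  ← closest negative counterexample to 0

Answer: x = -1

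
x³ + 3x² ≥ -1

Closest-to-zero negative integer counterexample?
Testing negative integers from -1 downward:
x = -1: LHS = (-1)³ + 3·(-1)² = 2; 2 ≥ -1 — holds
x = -2: LHS = (-2)³ + 3·(-2)² = 4; 4 ≥ -1 — holds
x = -3: LHS = (-3)³ + 3·(-3)² = 0; 0 ≥ -1 — holds
x = -4: LHS = (-4)³ + 3·(-4)² = -16; -16 ≥ -1 — FAILS  ← closest negative counterexample to 0

Answer: x = -4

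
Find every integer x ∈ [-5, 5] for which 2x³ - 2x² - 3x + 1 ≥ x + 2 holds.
Holds for: {3, 4, 5}
Fails for: {-5, -4, -3, -2, -1, 0, 1, 2}

Answer: {3, 4, 5}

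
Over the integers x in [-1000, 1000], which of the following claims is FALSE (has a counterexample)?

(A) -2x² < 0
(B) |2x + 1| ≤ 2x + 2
(A) x = 0: LHS = -2·0² = 0; 0 < 0 — FAILS
(B) x = -1: LHS = |2·(-1) + 1| = |-1| = 1, RHS = 2·(-1) + 2 = 0; 1 ≤ 0 — FAILS

Answer: Both A and B are false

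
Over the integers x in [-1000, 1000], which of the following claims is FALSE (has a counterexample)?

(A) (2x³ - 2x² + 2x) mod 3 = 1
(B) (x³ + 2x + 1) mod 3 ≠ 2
(A) x = 0: LHS = (2·0³ - 2·0² + 2·0) mod 3 = 0 mod 3 = 0; 0 = 1 — FAILS

(B) For a polynomial with integer coefficients, its value mod 3 depends only on x mod 3, so it suffices to check one representative of each residue class, x = 0, 1, 2:
x = 0: LHS = (0³ + 2·0 + 1) mod 3 = 1 mod 3 = 1; 1 ≠ 2 — holds
x = 1: LHS = (1³ + 2·1 + 1) mod 3 = 4 mod 3 = 1; 1 ≠ 2 — holds
x = 2: LHS = (2³ + 2·2 + 1) mod 3 = 13 mod 3 = 1; 1 ≠ 2 — holds
The relation holds in every residue class, so the relation holds for every integer in [-1000, 1000].

Only (A) has a counterexample.

Answer: A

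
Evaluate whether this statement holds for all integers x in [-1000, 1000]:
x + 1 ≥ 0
The claim fails at x = -2:
x = -2: LHS = (-2) + 1 = -1; -1 ≥ 0 — FAILS

Because a single integer refutes it, the statement is false.

Answer: False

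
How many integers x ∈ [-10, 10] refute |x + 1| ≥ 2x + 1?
Counterexamples in [-10, 10]: {1, 2, 3, 4, 5, 6, 7, 8, 9, 10}.

Counting them gives 10 values.

Answer: 10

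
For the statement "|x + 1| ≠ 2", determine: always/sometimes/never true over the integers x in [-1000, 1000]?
Holds at x = 0: LHS = |0 + 1| = |1| = 1; 1 ≠ 2 — holds
Fails at x = 1: LHS = |1 + 1| = |2| = 2; 2 ≠ 2 — FAILS
It is satisfied by some integers in the range but not all.

Answer: Sometimes true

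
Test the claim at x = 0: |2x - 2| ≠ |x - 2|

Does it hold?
x = 0: LHS = |2·0 - 2| = |-2| = 2, RHS = |0 - 2| = |-2| = 2; 2 ≠ 2 — FAILS

The relation fails at x = 0, so x = 0 is a counterexample.

Answer: No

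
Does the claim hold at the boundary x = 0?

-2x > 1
x = 0: LHS = -2·0 = 0; 0 > 1 — FAILS

The relation fails at x = 0, so x = 0 is a counterexample.

Answer: No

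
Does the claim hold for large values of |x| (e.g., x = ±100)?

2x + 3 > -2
x = 100: LHS = 2·100 + 3 = 203; 203 > -2 — holds
x = -100: LHS = 2·(-100) + 3 = -197; -197 > -2 — FAILS

Answer: Partially: holds for x = 100, fails for x = -100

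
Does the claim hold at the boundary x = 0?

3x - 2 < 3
x = 0: LHS = 3·0 - 2 = -2; -2 < 3 — holds

The relation is satisfied at x = 0.

Answer: Yes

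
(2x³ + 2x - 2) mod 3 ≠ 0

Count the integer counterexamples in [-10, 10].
Counterexamples in [-10, 10]: {-10, -7, -4, -1, 2, 5, 8}.

Counting them gives 7 values.

Answer: 7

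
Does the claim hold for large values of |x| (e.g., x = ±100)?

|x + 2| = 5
x = 100: LHS = |100 + 2| = |102| = 102; 102 = 5 — FAILS
x = -100: LHS = |(-100) + 2| = |-98| = 98; 98 = 5 — FAILS

Answer: No, fails for both x = 100 and x = -100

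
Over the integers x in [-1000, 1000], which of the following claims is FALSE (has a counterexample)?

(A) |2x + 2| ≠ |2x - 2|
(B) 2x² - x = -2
(A) x = 0: LHS = |2·0 + 2| = |2| = 2, RHS = |2·0 - 2| = |-2| = 2; 2 ≠ 2 — FAILS
(B) x = 0: LHS = 2·0² - 0 = 0; 0 = -2 — FAILS

Answer: Both A and B are false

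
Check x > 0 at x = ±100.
x = 100: 100 > 0 — holds
x = -100: -100 > 0 — FAILS

Answer: Partially: holds for x = 100, fails for x = -100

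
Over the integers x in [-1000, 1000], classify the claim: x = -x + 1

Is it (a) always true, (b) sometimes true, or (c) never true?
Track d = LHS − RHS over the integers in [-1000, 1000]. Equality would need d = 0, but d changes sign only between consecutive integers, jumping over 0:
x = 0: RHS = -0 + 1 = 1; 0 = 1 — FAILS  (d = -1)
x = 1: RHS = -1 + 1 = 0; 1 = 0 — FAILS  (d = 1)
Away from these crossings d keeps a constant sign, and checking every integer in [-1000, 1000] confirms d ≠ 0 throughout. Hence the two sides are never equal, so the claimed relation (=) fails for every integer in [-1000, 1000].

No integer in the range satisfies it.

Answer: Never true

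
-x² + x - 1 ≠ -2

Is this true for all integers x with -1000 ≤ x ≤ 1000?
Track d = LHS − RHS over the integers in [-1000, 1000]. Equality would need d = 0, but d changes sign only between consecutive integers, jumping over 0:
x = -1: LHS = -(-1)² + (-1) - 1 = -3; -3 ≠ -2 — holds  (d = -1)
x = 0: LHS = -0² + 0 - 1 = -1; -1 ≠ -2 — holds  (d = 1)
x = 1: LHS = -1² + 1 - 1 = -1; -1 ≠ -2 — holds  (d = 1)
x = 2: LHS = -2² + 2 - 1 = -3; -3 ≠ -2 — holds  (d = -1)
Away from these crossings d keeps a constant sign, and checking every integer in [-1000, 1000] confirms d ≠ 0 throughout. Hence the two sides are never equal, so the relation holds for every integer in [-1000, 1000].

No counterexample exists.

Answer: True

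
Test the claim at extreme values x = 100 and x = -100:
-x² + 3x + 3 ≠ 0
x = 100: LHS = -100² + 3·100 + 3 = -9697; -9697 ≠ 0 — holds
x = -100: LHS = -(-100)² + 3·(-100) + 3 = -10297; -10297 ≠ 0 — holds

Answer: Yes, holds for both x = 100 and x = -100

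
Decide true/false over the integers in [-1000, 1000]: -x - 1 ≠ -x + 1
Over all integers in [-1000, 1000], LHS − RHS is always negative; it is closest to 0 at x = 0, where it equals -2:
x = 0: LHS = -0 - 1 = -1, RHS = -0 + 1 = 1; -1 ≠ 1 — holds
At the ends of the range:
x = -1000: LHS = -(-1000) - 1 = 999, RHS = -(-1000) + 1 = 1001; 999 ≠ 1001 — holds
x = 1000: LHS = -1000 - 1 = -1001, RHS = -1000 + 1 = -999; -1001 ≠ -999 — holds
Hence LHS − RHS is never 0, i.e. the two sides are never equal, so the relation holds for every integer in [-1000, 1000].

No counterexample exists.

Answer: True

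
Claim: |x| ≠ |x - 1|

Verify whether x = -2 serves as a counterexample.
Substitute x = -2 into the relation:
x = -2: LHS = |-2| = 2, RHS = |(-2) - 1| = |-3| = 3; 2 ≠ 3 — holds

The relation holds at x = -2, so it is not a counterexample.

Answer: No, x = -2 is not a counterexample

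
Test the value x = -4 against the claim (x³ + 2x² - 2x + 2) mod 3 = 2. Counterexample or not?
Substitute x = -4 into the relation:
x = -4: LHS = ((-4)³ + 2·(-4)² - 2·(-4) + 2) mod 3 = (-22) mod 3 = 2; 2 = 2 — holds

The claim holds here, so x = -4 is not a counterexample. (A counterexample exists elsewhere, e.g. x = 1.)

Answer: No, x = -4 is not a counterexample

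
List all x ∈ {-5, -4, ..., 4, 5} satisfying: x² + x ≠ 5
Track d = LHS − RHS over the integers in [-5, 5]. Equality would need d = 0, but d changes sign only between consecutive integers, jumping over 0:
x = -3: LHS = (-3)² + (-3) = 6; 6 ≠ 5 — holds  (d = 1)
x = -2: LHS = (-2)² + (-2) = 2; 2 ≠ 5 — holds  (d = -3)
x = 1: LHS = 1² + 1 = 2; 2 ≠ 5 — holds  (d = -3)
x = 2: LHS = 2² + 2 = 6; 6 ≠ 5 — holds  (d = 1)
Away from these crossings d keeps a constant sign, and checking every integer in [-5, 5] confirms d ≠ 0 throughout. Hence the two sides are never equal, so the relation holds for every integer in [-5, 5].

Answer: All integers in [-5, 5]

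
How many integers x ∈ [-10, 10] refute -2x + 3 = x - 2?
Counterexamples in [-10, 10]: {-10, -9, -8, -7, -6, -5, -4, -3, -2, -1, 0, 1, 2, 3, 4, 5, 6, 7, 8, 9, 10}.

Counting them gives 21 values.

Answer: 21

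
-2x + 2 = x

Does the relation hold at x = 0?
x = 0: LHS = -2·0 + 2 = 2; 2 = 0 — FAILS

The relation fails at x = 0, so x = 0 is a counterexample.

Answer: No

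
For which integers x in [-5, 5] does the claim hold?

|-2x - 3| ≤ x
Over all integers in [-5, 5], LHS − RHS is smallest at x = -1, where it equals 2:
x = -1: LHS = |-2·(-1) - 3| = |-1| = 1; 1 ≤ -1 — FAILS
At the ends of the range:
x = -5: LHS = |-2·(-5) - 3| = |7| = 7; 7 ≤ -5 — FAILS
x = 5: LHS = |-2·5 - 3| = |-13| = 13; 13 ≤ 5 — FAILS
Hence LHS − RHS is never zero or negative, i.e. LHS > RHS throughout, so the claimed relation (≤) fails for every integer in [-5, 5].

Answer: None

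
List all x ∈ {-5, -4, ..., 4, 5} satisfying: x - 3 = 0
Holds for: {3}
Fails for: {-5, -4, -3, -2, -1, 0, 1, 2, 4, 5}

Answer: {3}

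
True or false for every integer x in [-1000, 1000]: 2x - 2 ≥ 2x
The claim fails at x = 0:
x = 0: LHS = 2·0 - 2 = -2, RHS = 2·0 = 0; -2 ≥ 0 — FAILS

Because a single integer refutes it, the statement is false.

Answer: False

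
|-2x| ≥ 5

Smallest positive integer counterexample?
Testing positive integers:
x = 1: LHS = |-2·1| = |-2| = 2; 2 ≥ 5 — FAILS  ← smallest positive counterexample

Answer: x = 1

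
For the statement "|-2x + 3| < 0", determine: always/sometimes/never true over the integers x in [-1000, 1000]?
An absolute value is never negative, so the left side is ≥ 0 for every x, while the right side is 0. Tightest case in [-1000, 1000] is x = 1:
x = 1: LHS = |-2·1 + 3| = |1| = 1; 1 < 0 — FAILS
Hence LHS − RHS is never negative, i.e. LHS ≥ RHS throughout, so the claimed relation (<) fails for every integer in [-1000, 1000].

No integer in the range satisfies it.

Answer: Never true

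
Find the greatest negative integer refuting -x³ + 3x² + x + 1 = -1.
Testing negative integers from -1 downward:
x = -1: LHS = -(-1)³ + 3·(-1)² + (-1) + 1 = 4; 4 = -1 — FAILS  ← closest negative counterexample to 0

Answer: x = -1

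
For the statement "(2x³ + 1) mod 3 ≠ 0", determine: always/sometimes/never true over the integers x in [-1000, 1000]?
Holds at x = 0: LHS = (2·0³ + 1) mod 3 = 1 mod 3 = 1; 1 ≠ 0 — holds
Fails at x = 1: LHS = (2·1³ + 1) mod 3 = 3 mod 3 = 0; 0 ≠ 0 — FAILS
It is satisfied by some integers in the range but not all.

Answer: Sometimes true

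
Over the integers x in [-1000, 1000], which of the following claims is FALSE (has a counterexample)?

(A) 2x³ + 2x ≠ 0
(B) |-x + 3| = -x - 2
(A) x = 0: LHS = 2·0³ + 2·0 = 0; 0 ≠ 0 — FAILS
(B) x = 0: LHS = |-0 + 3| = |3| = 3, RHS = -0 - 2 = -2; 3 = -2 — FAILS

Answer: Both A and B are false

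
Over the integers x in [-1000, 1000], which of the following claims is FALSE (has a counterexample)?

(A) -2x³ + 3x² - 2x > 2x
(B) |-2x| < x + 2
(A) x = 0: LHS = -2·0³ + 3·0² - 2·0 = 0, RHS = 2·0 = 0; 0 > 0 — FAILS
(B) x = -1: LHS = |-2·(-1)| = |2| = 2, RHS = (-1) + 2 = 1; 2 < 1 — FAILS

Answer: Both A and B are false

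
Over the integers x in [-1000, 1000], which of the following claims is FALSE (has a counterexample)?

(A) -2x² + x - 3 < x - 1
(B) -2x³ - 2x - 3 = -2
(A) Over all integers in [-1000, 1000], LHS − RHS is largest at x = 0, where it equals -2:
x = 0: LHS = -2·0² + 0 - 3 = -3, RHS = 0 - 1 = -1; -3 < -1 — holds
At the ends of the range:
x = -1000: LHS = -2·(-1000)² + (-1000) - 3 = -2001003, RHS = (-1000) - 1 = -1001; -2001003 < -1001 — holds
x = 1000: LHS = -2·1000² + 1000 - 3 = -1999003, RHS = 1000 - 1 = 999; -1999003 < 999 — holds
Hence LHS − RHS is never zero or positive, i.e. LHS < RHS throughout, so the relation holds for every integer in [-1000, 1000].

(B) x = 0: LHS = -2·0³ - 2·0 - 3 = -3; -3 = -2 — FAILS

Only (B) has a counterexample.

Answer: B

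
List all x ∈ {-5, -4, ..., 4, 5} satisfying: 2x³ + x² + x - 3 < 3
Holds for: {-5, -4, -3, -2, -1, 0, 1}
Fails for: {2, 3, 4, 5}

Answer: {-5, -4, -3, -2, -1, 0, 1}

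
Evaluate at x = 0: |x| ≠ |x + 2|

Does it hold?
x = 0: LHS = |0| = 0, RHS = |0 + 2| = |2| = 2; 0 ≠ 2 — holds

The relation is satisfied at x = 0.

Answer: Yes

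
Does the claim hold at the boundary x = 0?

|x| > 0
x = 0: LHS = |0| = 0; 0 > 0 — FAILS

The relation fails at x = 0, so x = 0 is a counterexample.

Answer: No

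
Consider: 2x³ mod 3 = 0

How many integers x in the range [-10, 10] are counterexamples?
Counterexamples in [-10, 10]: {-10, -8, -7, -5, -4, -2, -1, 1, 2, 4, 5, 7, 8, 10}.

Counting them gives 14 values.

Answer: 14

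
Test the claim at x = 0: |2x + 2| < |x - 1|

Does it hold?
x = 0: LHS = |2·0 + 2| = |2| = 2, RHS = |0 - 1| = |-1| = 1; 2 < 1 — FAILS

The relation fails at x = 0, so x = 0 is a counterexample.

Answer: No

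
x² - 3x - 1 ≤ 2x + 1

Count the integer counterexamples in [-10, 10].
Counterexamples in [-10, 10]: {-10, -9, -8, -7, -6, -5, -4, -3, -2, -1, 6, 7, 8, 9, 10}.

Counting them gives 15 values.

Answer: 15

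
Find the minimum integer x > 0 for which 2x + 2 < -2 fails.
Testing positive integers:
x = 1: LHS = 2·1 + 2 = 4; 4 < -2 — FAILS  ← smallest positive counterexample

Answer: x = 1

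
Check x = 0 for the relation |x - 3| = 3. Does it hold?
x = 0: LHS = |0 - 3| = |-3| = 3; 3 = 3 — holds

The relation is satisfied at x = 0.

Answer: Yes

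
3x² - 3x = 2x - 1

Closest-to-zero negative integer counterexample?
Testing negative integers from -1 downward:
x = -1: LHS = 3·(-1)² - 3·(-1) = 6, RHS = 2·(-1) - 1 = -3; 6 = -3 — FAILS  ← closest negative counterexample to 0

Answer: x = -1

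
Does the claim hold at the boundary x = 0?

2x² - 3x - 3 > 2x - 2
x = 0: LHS = 2·0² - 3·0 - 3 = -3, RHS = 2·0 - 2 = -2; -3 > -2 — FAILS

The relation fails at x = 0, so x = 0 is a counterexample.

Answer: No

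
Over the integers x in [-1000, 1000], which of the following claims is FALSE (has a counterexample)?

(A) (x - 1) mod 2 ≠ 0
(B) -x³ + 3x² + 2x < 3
(A) x = 1: LHS = (1 - 1) mod 2 = 0 mod 2 = 0; 0 ≠ 0 — FAILS
(B) x = 1: LHS = -1³ + 3·1² + 2·1 = 4; 4 < 3 — FAILS

Answer: Both A and B are false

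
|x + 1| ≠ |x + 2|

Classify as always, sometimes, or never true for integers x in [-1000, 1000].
Track d = LHS − RHS over the integers in [-1000, 1000]. Equality would need d = 0, but d changes sign only between consecutive integers, jumping over 0:
x = -2: LHS = |(-2) + 1| = |-1| = 1, RHS = |(-2) + 2| = |0| = 0; 1 ≠ 0 — holds  (d = 1)
x = -1: LHS = |(-1) + 1| = |0| = 0, RHS = |(-1) + 2| = |1| = 1; 0 ≠ 1 — holds  (d = -1)
Away from these crossings d keeps a constant sign, and checking every integer in [-1000, 1000] confirms d ≠ 0 throughout. Hence the two sides are never equal, so the relation holds for every integer in [-1000, 1000].

No counterexample exists.

Answer: Always true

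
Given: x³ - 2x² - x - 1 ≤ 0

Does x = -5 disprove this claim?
Substitute x = -5 into the relation:
x = -5: LHS = (-5)³ - 2·(-5)² - (-5) - 1 = -171; -171 ≤ 0 — holds

The claim holds here, so x = -5 is not a counterexample. (A counterexample exists elsewhere, e.g. x = 3.)

Answer: No, x = -5 is not a counterexample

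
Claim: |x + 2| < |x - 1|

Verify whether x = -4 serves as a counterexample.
Substitute x = -4 into the relation:
x = -4: LHS = |(-4) + 2| = |-2| = 2, RHS = |(-4) - 1| = |-5| = 5; 2 < 5 — holds

The claim holds here, so x = -4 is not a counterexample. (A counterexample exists elsewhere, e.g. x = 0.)

Answer: No, x = -4 is not a counterexample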